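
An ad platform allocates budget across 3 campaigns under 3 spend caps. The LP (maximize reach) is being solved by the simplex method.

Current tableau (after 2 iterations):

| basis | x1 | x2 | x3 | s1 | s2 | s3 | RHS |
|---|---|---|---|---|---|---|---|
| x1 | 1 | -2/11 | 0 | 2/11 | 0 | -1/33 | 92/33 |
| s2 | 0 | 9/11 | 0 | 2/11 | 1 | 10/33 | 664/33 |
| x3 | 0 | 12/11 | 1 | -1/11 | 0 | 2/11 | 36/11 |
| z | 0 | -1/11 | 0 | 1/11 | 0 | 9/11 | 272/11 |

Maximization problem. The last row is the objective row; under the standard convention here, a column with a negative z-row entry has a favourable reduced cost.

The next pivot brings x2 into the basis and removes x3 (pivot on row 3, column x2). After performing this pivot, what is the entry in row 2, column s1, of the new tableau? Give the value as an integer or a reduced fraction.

1/4

Pivot element is row 3, column x2: 12/11.
Normalize row 3: new (row 3, s1) = (-1/11)/(12/11) = -1/12.
row 2 ← row 2 − (9/11)·(new row 3): 2/11 − (9/11)·(-1/12) = 1/4.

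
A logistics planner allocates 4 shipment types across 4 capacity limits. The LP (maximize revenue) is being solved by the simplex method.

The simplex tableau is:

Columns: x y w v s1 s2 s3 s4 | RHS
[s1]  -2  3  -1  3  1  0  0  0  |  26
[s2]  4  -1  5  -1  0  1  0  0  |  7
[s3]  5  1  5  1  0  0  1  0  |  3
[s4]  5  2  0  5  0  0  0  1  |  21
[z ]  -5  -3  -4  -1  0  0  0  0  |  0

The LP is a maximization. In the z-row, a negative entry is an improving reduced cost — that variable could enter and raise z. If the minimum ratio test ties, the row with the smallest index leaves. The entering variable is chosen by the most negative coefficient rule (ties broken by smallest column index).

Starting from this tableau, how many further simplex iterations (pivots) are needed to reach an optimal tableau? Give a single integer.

2

pivot: x in, s3 out → z = 3
pivot: y in, x out → z = 9
No improving column remains; optimal.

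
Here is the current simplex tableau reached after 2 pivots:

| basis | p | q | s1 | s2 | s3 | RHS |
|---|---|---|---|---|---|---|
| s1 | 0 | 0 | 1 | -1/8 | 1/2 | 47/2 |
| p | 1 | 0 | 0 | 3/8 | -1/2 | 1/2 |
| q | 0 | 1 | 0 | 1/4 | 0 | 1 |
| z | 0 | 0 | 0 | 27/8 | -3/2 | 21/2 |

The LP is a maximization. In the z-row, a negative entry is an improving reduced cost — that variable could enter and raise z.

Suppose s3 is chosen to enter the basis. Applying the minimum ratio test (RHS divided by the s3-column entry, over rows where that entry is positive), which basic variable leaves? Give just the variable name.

s1

Ratios: row 1 (s1): (47/2)/(1/2) = 47; row 2 (p): entry -1/2 ≤ 0, skip; row 3 (q): entry 0 ≤ 0, skip.
Minimum ratio 47 is in the s1 row, so s1 leaves.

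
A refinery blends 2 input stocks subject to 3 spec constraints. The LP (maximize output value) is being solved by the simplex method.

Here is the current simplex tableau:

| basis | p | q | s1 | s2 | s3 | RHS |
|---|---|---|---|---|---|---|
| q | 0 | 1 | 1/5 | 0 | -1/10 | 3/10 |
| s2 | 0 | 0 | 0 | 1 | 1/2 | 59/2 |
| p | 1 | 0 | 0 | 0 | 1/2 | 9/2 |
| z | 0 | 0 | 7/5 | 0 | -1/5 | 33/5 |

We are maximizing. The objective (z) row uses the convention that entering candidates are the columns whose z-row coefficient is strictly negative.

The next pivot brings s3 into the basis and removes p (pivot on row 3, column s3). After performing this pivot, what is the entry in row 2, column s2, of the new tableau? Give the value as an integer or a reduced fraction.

1

Pivot element is row 3, column s3: 1/2.
Normalize row 3: new (row 3, s2) = 0/(1/2) = 0.
row 2 ← row 2 − (1/2)·(new row 3): 1 − (1/2)·0 = 1.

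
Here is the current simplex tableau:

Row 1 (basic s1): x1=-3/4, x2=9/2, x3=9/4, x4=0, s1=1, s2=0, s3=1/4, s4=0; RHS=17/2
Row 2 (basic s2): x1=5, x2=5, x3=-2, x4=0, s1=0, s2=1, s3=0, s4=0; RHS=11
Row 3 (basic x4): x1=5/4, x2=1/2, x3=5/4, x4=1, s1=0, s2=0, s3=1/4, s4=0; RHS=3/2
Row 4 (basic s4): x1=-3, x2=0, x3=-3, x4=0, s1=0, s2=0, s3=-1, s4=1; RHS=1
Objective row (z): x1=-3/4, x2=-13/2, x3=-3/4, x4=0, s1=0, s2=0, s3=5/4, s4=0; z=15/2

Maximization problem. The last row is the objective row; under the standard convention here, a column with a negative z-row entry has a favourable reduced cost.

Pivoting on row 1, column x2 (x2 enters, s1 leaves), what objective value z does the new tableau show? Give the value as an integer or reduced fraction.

Minimum ratio for x2: (17/2)/(9/2) = 17/9.
z changes by −(z-row coeff of x2)·ratio = −(-13/2)·(17/9) = 221/18.
New z = 15/2 + (221/18) = 178/9.

178/9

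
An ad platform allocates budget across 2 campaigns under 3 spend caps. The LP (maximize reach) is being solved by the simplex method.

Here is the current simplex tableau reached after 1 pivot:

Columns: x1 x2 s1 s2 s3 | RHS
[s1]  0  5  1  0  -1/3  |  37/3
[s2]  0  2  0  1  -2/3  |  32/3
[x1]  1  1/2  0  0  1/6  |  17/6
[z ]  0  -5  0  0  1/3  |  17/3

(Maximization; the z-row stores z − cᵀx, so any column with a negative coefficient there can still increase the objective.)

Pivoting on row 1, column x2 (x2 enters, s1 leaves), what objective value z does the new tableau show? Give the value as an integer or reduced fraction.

18

Minimum ratio for x2: (37/3)/5 = 37/15.
z changes by −(z-row coeff of x2)·ratio = −(-5)·(37/15) = 37/3.
New z = 17/3 + (37/3) = 18.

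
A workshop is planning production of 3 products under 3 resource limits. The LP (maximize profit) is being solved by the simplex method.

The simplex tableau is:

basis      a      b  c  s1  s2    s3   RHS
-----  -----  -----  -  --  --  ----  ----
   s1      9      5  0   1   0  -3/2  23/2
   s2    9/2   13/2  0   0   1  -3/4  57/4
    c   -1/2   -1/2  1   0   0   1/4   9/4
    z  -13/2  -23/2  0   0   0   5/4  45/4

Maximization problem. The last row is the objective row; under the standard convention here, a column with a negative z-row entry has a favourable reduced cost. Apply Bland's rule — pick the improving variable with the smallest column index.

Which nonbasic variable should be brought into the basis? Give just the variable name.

Objective-row coefficients: a: -13/2, b: -23/2, c: 0, s1: 0, s2: 0, s3: 5/4.
Improving columns: a, b. Bland's rule picks the smallest column index → a.

a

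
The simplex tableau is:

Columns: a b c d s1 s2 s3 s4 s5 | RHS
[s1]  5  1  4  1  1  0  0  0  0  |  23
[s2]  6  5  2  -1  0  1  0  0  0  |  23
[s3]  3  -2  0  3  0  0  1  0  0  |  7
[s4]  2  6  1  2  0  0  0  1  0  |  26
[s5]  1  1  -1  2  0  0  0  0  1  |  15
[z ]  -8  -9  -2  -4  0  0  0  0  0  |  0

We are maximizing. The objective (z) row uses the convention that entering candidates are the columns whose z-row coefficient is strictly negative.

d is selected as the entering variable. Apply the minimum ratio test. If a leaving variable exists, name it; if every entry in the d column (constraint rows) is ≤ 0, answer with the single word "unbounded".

Ratios: row 1 (s1): 23/1 = 23; row 2 (s2): entry -1 ≤ 0, skip; row 3 (s3): 7/3 = 7/3; row 4 (s4): 26/2 = 13; row 5 (s5): 15/2 = 15/2.
Minimum ratio is in the s3 row, so s3 leaves.

s3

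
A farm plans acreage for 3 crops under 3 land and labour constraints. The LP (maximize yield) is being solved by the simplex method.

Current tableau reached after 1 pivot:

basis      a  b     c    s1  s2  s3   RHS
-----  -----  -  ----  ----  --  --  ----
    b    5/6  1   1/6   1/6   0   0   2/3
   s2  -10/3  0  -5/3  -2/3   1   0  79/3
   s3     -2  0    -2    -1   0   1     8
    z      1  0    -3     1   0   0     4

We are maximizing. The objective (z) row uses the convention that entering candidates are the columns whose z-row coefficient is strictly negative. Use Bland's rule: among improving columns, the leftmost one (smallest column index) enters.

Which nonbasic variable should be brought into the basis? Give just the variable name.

c

Objective-row coefficients: a: 1, b: 0, c: -3, s1: 1, s2: 0, s3: 0.
Improving columns: c. Bland's rule picks the smallest column index → c.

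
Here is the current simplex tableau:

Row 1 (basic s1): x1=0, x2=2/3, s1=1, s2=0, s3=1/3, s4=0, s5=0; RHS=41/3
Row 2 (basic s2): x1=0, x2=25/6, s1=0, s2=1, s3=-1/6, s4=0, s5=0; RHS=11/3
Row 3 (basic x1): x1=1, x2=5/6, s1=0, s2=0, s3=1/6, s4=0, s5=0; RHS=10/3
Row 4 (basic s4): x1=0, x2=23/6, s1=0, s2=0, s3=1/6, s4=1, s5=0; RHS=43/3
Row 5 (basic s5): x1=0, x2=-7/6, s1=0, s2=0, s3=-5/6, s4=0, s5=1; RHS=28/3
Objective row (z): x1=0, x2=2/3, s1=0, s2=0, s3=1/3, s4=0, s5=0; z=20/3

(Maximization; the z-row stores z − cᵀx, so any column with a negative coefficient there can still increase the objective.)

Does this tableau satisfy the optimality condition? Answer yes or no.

No objective-row coefficient is strictly negative, so no entering variable exists; the tableau is optimal.

yes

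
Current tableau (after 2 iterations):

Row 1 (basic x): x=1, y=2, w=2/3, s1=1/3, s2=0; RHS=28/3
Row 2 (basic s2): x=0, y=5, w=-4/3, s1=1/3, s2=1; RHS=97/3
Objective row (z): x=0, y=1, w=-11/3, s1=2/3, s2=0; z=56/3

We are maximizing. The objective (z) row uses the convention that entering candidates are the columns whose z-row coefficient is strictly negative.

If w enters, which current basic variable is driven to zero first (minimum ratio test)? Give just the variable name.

x

Ratios: row 1 (x): (28/3)/(2/3) = 14; row 2 (s2): entry -4/3 ≤ 0, skip.
Minimum ratio 14 is in the x row, so x leaves.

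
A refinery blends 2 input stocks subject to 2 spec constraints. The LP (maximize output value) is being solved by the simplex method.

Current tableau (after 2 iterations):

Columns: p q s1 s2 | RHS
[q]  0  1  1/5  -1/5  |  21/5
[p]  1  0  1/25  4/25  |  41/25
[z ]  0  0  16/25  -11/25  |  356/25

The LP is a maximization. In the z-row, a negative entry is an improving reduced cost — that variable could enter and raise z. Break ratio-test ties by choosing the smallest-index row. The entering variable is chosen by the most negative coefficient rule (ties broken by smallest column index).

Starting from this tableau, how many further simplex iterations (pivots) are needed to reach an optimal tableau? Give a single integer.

pivot: s2 in, p out → z = 75/4
No improving column remains; optimal.

1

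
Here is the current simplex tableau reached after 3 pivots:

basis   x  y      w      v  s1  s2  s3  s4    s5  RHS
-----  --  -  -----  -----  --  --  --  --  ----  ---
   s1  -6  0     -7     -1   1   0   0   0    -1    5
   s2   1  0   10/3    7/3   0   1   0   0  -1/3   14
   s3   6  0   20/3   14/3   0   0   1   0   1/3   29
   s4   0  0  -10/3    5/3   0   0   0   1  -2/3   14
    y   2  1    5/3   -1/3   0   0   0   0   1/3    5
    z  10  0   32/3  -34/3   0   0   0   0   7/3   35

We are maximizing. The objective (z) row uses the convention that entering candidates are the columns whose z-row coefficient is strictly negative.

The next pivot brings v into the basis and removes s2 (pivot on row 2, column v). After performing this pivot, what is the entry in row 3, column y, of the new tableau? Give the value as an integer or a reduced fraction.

0

Pivot element is row 2, column v: 7/3.
Normalize row 2: new (row 2, y) = 0/(7/3) = 0.
row 3 ← row 3 − (14/3)·(new row 2): 0 − (14/3)·0 = 0.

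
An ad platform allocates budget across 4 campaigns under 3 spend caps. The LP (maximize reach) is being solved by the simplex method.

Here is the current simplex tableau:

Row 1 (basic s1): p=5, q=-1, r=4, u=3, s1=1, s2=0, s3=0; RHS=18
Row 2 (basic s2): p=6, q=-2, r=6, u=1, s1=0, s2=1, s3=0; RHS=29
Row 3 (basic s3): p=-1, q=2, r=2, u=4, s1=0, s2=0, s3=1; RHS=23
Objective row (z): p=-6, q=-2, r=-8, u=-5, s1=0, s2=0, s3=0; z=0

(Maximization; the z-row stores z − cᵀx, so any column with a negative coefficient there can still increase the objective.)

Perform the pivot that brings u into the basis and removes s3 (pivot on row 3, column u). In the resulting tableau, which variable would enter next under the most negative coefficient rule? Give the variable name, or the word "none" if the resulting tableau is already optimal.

Pivot element 4. New z-row = old z-row − (-5)·(row 3/4).
Updated z-row coefficients: p: -29/4, q: 1/2, r: -11/2, u: 0, s1: 0, s2: 0, s3: 5/4.
The most negative is -29/4 in column p, so p would enter next.

p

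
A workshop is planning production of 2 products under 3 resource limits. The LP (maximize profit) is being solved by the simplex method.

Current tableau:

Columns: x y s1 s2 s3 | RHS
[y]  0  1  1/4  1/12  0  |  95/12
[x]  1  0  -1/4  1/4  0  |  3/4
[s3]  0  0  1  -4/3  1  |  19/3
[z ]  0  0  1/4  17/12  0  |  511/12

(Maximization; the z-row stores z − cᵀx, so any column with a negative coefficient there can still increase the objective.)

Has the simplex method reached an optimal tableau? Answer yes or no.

No objective-row coefficient is strictly negative, so no entering variable exists; the tableau is optimal.

yes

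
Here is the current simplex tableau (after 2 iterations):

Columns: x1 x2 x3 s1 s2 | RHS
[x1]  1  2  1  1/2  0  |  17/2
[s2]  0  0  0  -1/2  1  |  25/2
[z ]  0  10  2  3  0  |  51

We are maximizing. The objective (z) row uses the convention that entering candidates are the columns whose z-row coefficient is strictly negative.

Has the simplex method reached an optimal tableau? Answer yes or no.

No objective-row coefficient is strictly negative, so no entering variable exists; the tableau is optimal.

yes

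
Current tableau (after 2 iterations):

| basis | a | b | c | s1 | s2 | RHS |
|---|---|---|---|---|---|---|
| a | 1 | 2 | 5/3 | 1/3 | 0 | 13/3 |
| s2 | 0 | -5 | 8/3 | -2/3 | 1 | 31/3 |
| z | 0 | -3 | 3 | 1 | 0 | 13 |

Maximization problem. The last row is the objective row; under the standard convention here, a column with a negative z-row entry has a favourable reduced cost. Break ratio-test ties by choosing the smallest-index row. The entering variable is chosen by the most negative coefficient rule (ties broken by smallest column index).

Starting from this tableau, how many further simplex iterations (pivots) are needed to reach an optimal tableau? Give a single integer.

pivot: b in, a out → z = 39/2
No improving column remains; optimal.

1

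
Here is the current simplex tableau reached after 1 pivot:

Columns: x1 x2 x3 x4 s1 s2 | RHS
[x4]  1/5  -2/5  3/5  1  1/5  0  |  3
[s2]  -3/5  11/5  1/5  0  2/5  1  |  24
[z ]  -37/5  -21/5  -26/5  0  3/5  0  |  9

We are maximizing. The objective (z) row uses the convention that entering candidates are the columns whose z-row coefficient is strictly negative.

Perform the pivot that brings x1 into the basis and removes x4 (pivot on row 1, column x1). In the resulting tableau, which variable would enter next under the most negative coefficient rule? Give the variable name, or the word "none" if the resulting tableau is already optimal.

Pivot element 1/5. New z-row = old z-row − (-37/5)·(row 1/(1/5)).
Updated z-row coefficients: x1: 0, x2: -19, x3: 17, x4: 37, s1: 8, s2: 0.
The most negative is -19 in column x2, so x2 would enter next.

x2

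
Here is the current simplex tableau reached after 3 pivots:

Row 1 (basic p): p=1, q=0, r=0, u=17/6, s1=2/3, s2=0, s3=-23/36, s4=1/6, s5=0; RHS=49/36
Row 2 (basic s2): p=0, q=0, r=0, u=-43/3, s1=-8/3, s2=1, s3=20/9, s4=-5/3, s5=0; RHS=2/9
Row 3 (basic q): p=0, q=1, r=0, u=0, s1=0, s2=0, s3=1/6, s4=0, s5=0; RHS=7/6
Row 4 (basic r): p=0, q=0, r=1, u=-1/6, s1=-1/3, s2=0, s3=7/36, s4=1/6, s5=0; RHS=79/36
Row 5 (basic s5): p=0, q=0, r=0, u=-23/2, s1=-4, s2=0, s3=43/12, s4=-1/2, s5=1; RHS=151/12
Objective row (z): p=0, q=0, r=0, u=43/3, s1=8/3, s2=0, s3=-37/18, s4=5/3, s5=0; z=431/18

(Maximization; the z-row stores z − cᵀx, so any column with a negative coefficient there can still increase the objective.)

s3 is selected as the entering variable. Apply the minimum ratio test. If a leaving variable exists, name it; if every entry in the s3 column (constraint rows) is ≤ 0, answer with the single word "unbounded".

Ratios: row 1 (p): entry -23/36 ≤ 0, skip; row 2 (s2): (2/9)/(20/9) = 1/10; row 3 (q): (7/6)/(1/6) = 7; row 4 (r): (79/36)/(7/36) = 79/7; row 5 (s5): (151/12)/(43/12) = 151/43.
Minimum ratio is in the s2 row, so s2 leaves.

s2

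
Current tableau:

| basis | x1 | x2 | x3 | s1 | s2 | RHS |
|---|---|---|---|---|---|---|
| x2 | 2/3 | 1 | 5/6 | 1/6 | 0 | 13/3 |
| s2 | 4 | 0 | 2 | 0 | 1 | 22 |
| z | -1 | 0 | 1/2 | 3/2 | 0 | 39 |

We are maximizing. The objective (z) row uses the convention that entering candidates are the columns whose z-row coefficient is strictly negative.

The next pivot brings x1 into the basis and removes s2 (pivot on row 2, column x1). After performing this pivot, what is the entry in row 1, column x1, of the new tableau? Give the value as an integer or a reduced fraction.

0

Pivot element is row 2, column x1: 4.
Normalize row 2: new (row 2, x1) = 4/4 = 1.
row 1 ← row 1 − (2/3)·(new row 2): 2/3 − (2/3)·1 = 0.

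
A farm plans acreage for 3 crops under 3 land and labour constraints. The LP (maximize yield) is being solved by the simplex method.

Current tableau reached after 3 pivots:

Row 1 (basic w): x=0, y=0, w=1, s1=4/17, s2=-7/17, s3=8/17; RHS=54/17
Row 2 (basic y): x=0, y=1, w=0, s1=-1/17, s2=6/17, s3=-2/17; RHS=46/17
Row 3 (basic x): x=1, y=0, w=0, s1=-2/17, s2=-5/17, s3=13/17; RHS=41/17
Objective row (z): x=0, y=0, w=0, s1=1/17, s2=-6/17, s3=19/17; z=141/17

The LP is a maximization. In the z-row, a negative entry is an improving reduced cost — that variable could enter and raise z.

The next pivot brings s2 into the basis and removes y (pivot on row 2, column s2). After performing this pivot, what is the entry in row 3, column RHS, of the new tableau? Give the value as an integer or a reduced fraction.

Pivot element is row 2, column s2: 6/17.
Normalize row 2: new (row 2, RHS) = (46/17)/(6/17) = 23/3.
row 3 ← row 3 − (-5/17)·(new row 2): 41/17 − (-5/17)·(23/3) = 14/3.

14/3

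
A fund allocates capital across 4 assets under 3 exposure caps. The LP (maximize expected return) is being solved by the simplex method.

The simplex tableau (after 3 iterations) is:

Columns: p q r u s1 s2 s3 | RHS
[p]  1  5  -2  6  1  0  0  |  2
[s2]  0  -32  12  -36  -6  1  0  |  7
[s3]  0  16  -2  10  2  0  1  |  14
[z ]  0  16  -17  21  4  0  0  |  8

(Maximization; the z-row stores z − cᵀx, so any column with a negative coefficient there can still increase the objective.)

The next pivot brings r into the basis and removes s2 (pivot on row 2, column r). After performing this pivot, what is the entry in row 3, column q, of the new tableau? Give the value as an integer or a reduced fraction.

32/3

Pivot element is row 2, column r: 12.
Normalize row 2: new (row 2, q) = (-32)/12 = -8/3.
row 3 ← row 3 − (-2)·(new row 2): 16 − (-2)·(-8/3) = 32/3.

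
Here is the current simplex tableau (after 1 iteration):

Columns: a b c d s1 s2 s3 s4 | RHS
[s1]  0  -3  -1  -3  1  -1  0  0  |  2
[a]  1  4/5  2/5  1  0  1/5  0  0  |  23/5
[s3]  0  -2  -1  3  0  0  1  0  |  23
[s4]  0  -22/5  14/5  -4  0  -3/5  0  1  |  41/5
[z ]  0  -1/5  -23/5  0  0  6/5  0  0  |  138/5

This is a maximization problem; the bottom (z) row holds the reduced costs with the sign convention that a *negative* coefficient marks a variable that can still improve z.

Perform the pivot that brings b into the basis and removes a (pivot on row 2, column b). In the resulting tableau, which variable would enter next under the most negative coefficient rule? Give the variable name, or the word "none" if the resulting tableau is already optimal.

c

Pivot element 4/5. New z-row = old z-row − (-1/5)·(row 2/(4/5)).
Updated z-row coefficients: a: 1/4, b: 0, c: -9/2, d: 1/4, s1: 0, s2: 5/4, s3: 0, s4: 0.
The most negative is -9/2 in column c, so c would enter next.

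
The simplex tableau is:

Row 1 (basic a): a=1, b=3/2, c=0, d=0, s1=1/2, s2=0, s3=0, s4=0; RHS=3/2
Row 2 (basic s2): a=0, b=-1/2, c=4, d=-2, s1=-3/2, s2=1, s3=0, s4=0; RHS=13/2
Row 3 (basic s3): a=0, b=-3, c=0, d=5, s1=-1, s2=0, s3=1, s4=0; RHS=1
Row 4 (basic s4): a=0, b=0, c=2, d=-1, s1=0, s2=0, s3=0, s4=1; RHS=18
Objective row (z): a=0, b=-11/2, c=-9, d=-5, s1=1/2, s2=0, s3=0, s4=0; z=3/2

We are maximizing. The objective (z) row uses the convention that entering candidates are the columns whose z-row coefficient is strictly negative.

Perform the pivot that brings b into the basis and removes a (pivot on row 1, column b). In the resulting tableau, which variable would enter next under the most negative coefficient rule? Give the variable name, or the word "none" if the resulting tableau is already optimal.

Pivot element 3/2. New z-row = old z-row − (-11/2)·(row 1/(3/2)).
Updated z-row coefficients: a: 11/3, b: 0, c: -9, d: -5, s1: 7/3, s2: 0, s3: 0, s4: 0.
The most negative is -9 in column c, so c would enter next.

c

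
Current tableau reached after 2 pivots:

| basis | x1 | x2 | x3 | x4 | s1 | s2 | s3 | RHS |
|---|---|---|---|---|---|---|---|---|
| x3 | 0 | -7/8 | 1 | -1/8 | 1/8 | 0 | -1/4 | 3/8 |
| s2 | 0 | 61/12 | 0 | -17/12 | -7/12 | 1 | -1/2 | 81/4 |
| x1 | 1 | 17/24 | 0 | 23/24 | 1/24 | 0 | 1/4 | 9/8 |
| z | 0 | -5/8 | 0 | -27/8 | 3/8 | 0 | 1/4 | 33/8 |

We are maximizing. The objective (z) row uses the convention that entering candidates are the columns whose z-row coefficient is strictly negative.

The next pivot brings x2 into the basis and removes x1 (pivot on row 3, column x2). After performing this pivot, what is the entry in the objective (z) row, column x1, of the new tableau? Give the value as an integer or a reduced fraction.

Pivot element is row 3, column x2: 17/24.
Normalize row 3: new (row 3, x1) = 1/(17/24) = 24/17.
z-row ← z-row − (-5/8)·(new row 3): 0 − (-5/8)·(24/17) = 15/17.

15/17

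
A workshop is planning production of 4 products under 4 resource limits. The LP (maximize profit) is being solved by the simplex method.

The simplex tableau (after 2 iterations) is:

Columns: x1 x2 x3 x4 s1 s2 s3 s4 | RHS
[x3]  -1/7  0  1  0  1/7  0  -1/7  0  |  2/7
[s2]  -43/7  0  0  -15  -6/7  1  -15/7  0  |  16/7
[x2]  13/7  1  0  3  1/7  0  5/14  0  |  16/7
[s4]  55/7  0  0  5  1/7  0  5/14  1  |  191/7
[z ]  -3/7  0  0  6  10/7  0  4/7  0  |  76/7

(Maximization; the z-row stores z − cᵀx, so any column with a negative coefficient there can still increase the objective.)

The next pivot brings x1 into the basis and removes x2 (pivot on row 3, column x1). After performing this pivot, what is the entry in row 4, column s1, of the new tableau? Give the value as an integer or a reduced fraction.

Pivot element is row 3, column x1: 13/7.
Normalize row 3: new (row 3, s1) = (1/7)/(13/7) = 1/13.
row 4 ← row 4 − (55/7)·(new row 3): 1/7 − (55/7)·(1/13) = -6/13.

-6/13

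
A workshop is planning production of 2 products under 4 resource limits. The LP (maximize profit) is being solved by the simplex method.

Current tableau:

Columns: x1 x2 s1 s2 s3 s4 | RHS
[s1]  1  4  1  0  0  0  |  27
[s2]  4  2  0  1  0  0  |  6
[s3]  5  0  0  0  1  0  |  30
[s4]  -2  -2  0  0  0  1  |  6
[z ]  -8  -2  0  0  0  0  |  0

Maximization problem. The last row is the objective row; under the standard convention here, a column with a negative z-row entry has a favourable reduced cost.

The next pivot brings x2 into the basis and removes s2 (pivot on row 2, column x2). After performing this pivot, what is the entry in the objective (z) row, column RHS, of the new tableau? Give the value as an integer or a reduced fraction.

6

Pivot element is row 2, column x2: 2.
Normalize row 2: new (row 2, RHS) = 6/2 = 3.
z-row ← z-row − (-2)·(new row 2): 0 − (-2)·3 = 6.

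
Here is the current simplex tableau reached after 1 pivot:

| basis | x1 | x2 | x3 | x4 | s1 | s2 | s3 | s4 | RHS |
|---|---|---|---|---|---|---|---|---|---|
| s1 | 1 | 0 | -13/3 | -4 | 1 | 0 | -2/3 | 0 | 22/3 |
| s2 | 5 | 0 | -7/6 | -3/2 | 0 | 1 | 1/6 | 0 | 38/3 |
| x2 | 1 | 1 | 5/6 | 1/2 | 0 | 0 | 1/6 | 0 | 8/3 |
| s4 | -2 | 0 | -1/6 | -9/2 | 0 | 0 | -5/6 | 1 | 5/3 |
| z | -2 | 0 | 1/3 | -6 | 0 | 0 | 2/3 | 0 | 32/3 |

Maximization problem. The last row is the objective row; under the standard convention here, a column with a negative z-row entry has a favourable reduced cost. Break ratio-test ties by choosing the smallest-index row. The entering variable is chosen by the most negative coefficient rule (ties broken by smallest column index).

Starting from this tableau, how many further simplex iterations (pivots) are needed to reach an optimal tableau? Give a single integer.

pivot: x4 in, x2 out → z = 128/3
No improving column remains; optimal.

1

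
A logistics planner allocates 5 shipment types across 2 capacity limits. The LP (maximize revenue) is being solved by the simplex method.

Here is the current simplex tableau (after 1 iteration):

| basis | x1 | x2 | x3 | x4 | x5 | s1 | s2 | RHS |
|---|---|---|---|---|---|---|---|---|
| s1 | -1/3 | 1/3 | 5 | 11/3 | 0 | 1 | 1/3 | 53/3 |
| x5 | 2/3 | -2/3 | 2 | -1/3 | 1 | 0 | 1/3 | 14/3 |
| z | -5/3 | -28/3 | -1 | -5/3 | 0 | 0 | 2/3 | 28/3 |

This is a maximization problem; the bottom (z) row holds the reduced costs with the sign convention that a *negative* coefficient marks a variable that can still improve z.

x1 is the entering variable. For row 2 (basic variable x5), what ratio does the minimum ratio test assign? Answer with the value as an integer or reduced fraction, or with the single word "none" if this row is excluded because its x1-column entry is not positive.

Ratio = RHS / (x1 entry) = (14/3) / (2/3) = 7.

7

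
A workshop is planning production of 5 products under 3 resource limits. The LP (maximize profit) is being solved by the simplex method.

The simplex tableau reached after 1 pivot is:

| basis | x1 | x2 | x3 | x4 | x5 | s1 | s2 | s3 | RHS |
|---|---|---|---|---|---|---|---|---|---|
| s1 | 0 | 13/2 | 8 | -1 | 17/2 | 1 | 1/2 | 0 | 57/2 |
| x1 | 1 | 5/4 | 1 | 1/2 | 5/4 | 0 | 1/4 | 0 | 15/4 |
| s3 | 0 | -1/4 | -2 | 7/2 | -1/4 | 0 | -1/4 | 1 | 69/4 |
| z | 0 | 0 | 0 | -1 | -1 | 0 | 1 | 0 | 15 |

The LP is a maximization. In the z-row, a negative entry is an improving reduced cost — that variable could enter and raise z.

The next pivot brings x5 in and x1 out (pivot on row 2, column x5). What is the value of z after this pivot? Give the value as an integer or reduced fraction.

Minimum ratio for x5: (15/4)/(5/4) = 3.
z changes by −(z-row coeff of x5)·ratio = −(-1)·3 = 3.
New z = 15 + 3 = 18.

18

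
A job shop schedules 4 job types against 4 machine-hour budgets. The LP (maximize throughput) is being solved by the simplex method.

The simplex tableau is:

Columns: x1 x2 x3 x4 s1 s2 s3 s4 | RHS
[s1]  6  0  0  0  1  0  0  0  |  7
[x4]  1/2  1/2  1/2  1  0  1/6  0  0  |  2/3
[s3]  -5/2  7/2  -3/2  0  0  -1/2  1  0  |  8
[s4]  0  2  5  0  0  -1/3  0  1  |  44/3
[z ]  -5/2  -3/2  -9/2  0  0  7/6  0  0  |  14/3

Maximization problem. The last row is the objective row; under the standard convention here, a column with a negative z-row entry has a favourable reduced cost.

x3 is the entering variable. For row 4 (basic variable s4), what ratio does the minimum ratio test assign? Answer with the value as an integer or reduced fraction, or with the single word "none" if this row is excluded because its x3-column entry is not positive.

Ratio = RHS / (x3 entry) = (44/3) / 5 = 44/15.

44/15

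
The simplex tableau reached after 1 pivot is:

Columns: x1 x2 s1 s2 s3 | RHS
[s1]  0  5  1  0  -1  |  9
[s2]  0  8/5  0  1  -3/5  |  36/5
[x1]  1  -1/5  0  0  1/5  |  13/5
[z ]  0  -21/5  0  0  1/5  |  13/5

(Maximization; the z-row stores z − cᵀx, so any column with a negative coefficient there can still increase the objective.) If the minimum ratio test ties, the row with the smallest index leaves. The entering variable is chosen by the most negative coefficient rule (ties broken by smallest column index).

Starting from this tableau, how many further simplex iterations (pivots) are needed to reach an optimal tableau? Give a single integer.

2

pivot: x2 in, s1 out → z = 254/25
pivot: s3 in, x1 out → z = 22
No improving column remains; optimal.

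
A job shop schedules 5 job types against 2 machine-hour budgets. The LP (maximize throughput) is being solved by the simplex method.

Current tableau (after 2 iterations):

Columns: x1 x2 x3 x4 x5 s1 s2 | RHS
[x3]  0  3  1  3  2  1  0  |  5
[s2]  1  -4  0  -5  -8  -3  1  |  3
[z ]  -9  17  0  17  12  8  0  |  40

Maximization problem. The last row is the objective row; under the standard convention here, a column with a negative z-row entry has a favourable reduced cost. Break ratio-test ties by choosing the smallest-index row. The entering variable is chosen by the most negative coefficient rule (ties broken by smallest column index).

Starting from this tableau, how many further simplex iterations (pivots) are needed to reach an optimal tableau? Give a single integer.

pivot: x1 in, s2 out → z = 67
pivot: x5 in, x3 out → z = 217
No improving column remains; optimal.

2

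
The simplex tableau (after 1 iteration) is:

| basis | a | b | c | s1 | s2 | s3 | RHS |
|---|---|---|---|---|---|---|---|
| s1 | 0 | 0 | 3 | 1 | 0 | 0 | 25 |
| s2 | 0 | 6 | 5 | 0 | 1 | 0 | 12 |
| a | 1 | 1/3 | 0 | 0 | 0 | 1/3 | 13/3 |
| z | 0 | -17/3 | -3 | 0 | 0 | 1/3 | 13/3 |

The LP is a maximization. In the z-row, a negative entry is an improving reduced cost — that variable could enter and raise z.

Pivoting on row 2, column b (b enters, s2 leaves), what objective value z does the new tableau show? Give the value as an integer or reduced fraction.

47/3

Minimum ratio for b: 12/6 = 2.
z changes by −(z-row coeff of b)·ratio = −(-17/3)·2 = 34/3.
New z = 13/3 + (34/3) = 47/3.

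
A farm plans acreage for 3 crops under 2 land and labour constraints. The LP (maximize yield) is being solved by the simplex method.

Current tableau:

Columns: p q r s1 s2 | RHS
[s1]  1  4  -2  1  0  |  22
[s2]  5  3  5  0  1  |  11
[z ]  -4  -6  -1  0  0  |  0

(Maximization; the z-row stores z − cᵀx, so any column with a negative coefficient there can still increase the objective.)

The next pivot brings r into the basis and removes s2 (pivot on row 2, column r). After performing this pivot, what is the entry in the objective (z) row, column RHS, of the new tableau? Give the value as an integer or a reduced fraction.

Pivot element is row 2, column r: 5.
Normalize row 2: new (row 2, RHS) = 11/5 = 11/5.
z-row ← z-row − (-1)·(new row 2): 0 − (-1)·(11/5) = 11/5.

11/5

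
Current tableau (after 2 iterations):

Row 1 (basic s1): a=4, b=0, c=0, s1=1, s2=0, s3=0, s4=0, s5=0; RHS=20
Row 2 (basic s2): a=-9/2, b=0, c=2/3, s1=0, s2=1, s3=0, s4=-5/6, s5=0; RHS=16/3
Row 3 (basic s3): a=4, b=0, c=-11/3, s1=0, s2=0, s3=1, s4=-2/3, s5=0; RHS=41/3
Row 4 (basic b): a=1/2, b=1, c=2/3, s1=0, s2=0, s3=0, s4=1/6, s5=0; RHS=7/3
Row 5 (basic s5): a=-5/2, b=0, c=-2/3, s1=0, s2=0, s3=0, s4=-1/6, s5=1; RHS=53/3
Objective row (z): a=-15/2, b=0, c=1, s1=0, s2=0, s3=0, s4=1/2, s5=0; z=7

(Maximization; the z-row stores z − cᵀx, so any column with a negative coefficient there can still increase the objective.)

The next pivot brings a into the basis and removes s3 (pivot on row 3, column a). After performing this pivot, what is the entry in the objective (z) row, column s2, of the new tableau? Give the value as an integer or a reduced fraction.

Pivot element is row 3, column a: 4.
Normalize row 3: new (row 3, s2) = 0/4 = 0.
z-row ← z-row − (-15/2)·(new row 3): 0 − (-15/2)·0 = 0.

0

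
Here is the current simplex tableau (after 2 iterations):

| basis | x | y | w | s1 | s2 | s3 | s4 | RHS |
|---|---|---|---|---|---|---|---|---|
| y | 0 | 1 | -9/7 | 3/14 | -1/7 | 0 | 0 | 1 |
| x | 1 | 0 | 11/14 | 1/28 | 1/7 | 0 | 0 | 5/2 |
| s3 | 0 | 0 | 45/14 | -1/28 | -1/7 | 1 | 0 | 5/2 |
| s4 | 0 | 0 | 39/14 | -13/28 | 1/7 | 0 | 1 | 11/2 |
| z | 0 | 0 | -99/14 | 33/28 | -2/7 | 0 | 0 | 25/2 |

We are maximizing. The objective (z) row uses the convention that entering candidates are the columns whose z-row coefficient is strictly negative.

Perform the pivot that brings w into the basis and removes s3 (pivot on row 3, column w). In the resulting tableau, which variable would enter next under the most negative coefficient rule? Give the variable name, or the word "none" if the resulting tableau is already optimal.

Pivot element 45/14. New z-row = old z-row − (-99/14)·(row 3/(45/14)).
Updated z-row coefficients: x: 0, y: 0, w: 0, s1: 11/10, s2: -3/5, s3: 11/5, s4: 0.
The most negative is -3/5 in column s2, so s2 would enter next.

s2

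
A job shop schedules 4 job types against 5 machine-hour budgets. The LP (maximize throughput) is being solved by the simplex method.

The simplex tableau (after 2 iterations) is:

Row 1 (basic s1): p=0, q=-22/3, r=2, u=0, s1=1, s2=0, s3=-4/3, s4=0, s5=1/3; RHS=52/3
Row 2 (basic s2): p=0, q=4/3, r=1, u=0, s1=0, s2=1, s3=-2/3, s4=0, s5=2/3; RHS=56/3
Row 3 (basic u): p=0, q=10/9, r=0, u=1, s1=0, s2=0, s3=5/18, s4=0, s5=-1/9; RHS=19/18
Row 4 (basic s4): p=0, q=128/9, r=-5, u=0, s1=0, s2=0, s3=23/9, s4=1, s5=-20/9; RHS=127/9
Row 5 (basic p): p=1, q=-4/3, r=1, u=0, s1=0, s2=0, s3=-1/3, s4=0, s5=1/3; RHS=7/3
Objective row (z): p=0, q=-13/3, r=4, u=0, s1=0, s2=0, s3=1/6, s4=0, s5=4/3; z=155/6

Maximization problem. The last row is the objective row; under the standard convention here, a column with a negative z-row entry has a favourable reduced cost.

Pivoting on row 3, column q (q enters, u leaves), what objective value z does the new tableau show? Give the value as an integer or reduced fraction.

Minimum ratio for q: (19/18)/(10/9) = 19/20.
z changes by −(z-row coeff of q)·ratio = −(-13/3)·(19/20) = 247/60.
New z = 155/6 + (247/60) = 599/20.

599/20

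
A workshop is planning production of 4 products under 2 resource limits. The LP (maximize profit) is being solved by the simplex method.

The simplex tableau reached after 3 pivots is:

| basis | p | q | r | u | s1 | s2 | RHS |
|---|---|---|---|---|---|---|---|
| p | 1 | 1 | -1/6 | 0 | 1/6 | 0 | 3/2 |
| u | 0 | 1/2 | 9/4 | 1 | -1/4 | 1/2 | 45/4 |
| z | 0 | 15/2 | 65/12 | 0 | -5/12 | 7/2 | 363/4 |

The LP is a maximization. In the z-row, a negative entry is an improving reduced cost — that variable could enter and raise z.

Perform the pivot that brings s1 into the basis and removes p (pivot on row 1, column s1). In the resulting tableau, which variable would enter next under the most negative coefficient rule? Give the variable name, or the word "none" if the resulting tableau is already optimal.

Pivot element 1/6. New z-row = old z-row − (-5/12)·(row 1/(1/6)).
Updated z-row coefficients: p: 5/2, q: 10, r: 5, u: 0, s1: 0, s2: 7/2.
No coefficient is strictly negative; the tableau after this pivot is optimal.

none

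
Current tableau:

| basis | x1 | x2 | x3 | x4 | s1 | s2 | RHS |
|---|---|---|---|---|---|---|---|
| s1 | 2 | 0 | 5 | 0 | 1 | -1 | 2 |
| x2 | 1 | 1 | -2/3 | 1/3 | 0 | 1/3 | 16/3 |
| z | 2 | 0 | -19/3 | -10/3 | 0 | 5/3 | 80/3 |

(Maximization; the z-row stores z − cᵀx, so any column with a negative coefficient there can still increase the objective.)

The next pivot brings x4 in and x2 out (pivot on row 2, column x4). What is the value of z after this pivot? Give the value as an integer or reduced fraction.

80

Minimum ratio for x4: (16/3)/(1/3) = 16.
z changes by −(z-row coeff of x4)·ratio = −(-10/3)·16 = 160/3.
New z = 80/3 + (160/3) = 80.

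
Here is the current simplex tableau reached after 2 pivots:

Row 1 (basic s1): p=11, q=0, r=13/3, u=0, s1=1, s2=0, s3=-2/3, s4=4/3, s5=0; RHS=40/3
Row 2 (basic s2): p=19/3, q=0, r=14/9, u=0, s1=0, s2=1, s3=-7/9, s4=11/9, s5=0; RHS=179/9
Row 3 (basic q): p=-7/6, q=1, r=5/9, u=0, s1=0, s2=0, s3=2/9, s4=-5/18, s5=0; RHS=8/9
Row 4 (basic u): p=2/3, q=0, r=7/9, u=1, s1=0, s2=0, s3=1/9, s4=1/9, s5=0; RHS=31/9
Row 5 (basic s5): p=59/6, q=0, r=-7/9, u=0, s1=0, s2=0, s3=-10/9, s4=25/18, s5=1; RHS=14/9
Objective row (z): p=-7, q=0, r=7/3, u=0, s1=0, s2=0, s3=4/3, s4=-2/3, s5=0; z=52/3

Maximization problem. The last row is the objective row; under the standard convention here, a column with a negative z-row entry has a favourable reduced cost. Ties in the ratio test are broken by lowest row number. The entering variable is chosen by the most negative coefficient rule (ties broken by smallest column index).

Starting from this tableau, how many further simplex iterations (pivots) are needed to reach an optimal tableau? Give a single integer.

pivot: p in, s5 out → z = 1088/59
No improving column remains; optimal.

1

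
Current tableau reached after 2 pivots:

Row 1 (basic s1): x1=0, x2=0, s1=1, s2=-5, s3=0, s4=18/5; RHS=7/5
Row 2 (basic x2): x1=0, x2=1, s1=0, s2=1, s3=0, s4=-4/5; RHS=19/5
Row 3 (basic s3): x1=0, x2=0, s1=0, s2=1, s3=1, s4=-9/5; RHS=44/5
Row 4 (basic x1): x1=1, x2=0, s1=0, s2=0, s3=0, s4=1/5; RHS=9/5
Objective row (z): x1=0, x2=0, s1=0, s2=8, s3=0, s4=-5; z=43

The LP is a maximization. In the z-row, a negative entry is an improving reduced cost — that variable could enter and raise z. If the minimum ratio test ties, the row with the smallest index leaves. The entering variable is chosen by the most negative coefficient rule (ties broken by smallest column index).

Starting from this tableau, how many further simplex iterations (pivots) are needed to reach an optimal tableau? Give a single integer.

1

pivot: s4 in, s1 out → z = 809/18
No improving column remains; optimal.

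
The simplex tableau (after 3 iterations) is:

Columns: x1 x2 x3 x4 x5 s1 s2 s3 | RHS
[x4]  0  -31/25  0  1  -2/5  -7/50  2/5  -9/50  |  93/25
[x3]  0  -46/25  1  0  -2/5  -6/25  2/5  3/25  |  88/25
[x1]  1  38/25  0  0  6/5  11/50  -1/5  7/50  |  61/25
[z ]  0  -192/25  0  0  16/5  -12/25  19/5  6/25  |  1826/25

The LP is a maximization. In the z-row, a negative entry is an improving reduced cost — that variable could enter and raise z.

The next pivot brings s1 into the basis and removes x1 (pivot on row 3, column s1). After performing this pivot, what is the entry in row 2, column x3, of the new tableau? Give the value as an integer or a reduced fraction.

Pivot element is row 3, column s1: 11/50.
Normalize row 3: new (row 3, x3) = 0/(11/50) = 0.
row 2 ← row 2 − (-6/25)·(new row 3): 1 − (-6/25)·0 = 1.

1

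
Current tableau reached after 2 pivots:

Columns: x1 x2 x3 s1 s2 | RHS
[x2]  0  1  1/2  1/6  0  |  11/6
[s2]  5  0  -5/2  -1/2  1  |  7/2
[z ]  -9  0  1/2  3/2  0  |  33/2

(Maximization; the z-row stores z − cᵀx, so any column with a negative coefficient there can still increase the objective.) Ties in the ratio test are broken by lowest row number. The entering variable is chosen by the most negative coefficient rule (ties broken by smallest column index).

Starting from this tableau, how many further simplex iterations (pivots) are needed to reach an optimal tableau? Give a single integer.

pivot: x1 in, s2 out → z = 114/5
pivot: x3 in, x2 out → z = 562/15
No improving column remains; optimal.

2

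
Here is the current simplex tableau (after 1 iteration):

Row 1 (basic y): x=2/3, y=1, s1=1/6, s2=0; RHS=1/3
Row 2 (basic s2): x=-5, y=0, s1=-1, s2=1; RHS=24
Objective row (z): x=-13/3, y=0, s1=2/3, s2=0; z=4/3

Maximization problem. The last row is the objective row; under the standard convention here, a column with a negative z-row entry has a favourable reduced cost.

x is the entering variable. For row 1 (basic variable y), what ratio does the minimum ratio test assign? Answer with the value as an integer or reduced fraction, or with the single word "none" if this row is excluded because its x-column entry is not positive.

1/2

Ratio = RHS / (x entry) = (1/3) / (2/3) = 1/2.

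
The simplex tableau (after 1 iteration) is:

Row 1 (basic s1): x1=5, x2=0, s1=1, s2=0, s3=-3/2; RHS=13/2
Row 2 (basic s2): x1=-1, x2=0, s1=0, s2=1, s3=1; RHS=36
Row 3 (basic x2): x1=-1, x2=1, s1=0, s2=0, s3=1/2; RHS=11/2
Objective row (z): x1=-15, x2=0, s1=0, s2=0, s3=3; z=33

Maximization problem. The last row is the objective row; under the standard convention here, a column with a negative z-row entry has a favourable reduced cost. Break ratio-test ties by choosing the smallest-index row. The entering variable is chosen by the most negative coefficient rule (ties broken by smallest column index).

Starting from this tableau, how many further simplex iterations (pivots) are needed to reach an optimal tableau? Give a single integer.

2

pivot: x1 in, s1 out → z = 105/2
pivot: s3 in, x2 out → z = 207/2
No improving column remains; optimal.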